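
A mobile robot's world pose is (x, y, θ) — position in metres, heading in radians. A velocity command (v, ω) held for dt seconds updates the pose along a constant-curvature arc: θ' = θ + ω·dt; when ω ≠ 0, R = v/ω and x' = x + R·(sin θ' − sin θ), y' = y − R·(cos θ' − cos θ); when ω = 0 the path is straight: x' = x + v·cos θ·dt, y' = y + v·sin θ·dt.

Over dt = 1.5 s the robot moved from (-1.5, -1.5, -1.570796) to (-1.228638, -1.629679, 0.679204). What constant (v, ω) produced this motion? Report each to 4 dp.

v = 0.2500, ω = 1.5000

Δθ = 0.679204 − -1.570796 = 2.250000
ω = Δθ/dt = 2.250000/1.5 = 1.5000
R = Δx/(sin θ' − sin θ) = 0.1667
v = R·ω = 0.1667·1.5000 = 0.2500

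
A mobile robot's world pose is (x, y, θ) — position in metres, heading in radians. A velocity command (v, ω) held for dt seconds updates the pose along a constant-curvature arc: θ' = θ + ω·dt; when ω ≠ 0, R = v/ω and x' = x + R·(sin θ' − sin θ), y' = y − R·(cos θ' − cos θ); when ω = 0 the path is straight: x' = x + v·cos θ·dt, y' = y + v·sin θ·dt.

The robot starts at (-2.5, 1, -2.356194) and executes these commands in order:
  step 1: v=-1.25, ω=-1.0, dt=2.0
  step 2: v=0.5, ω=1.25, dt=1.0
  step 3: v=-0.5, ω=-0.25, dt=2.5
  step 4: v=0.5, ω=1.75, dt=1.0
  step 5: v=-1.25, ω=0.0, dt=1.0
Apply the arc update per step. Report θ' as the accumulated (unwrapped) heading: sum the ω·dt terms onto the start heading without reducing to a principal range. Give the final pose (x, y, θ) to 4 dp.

step 1: θ'=-4.3562 (R=1.2500) → pose (-0.4446, 0.5520, -4.3562)
step 2: θ'=-3.1062 (R=0.4000) → pose (-0.8336, 0.8123, -3.1062)
step 3: θ'=-3.7312 (R=2.0000) → pose (0.3492, 0.4758, -3.7312)
step 4: θ'=-1.9812 (R=0.2857) → pose (-0.0716, 0.3524, -1.9812)
step 5: θ'=-1.9812 (straight) → pose (0.4271, 1.4986, -1.9812)

(0.4271, 1.4986, -1.9812)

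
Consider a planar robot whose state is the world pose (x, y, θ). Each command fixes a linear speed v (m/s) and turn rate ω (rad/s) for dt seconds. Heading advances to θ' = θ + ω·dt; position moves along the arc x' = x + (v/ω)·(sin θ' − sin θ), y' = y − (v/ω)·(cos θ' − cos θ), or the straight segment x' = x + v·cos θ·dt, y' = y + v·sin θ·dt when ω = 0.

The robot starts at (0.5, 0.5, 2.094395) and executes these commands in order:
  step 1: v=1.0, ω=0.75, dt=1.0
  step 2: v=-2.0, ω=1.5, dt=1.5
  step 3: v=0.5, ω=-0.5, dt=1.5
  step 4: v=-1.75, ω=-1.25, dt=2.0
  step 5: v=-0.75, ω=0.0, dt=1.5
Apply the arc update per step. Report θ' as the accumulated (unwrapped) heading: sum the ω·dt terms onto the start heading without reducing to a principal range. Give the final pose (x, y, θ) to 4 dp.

(4.3267, 0.9391, 1.8444)

step 1: θ'=2.8444 (R=1.3333) → pose (-0.2642, 1.1082, 2.8444)
step 2: θ'=5.0944 (R=-1.3333) → pose (1.3634, 2.8801, 5.0944)
step 3: θ'=4.3444 (R=-1.0000) → pose (1.3686, 2.1476, 4.3444)
step 4: θ'=1.8444 (R=1.4000) → pose (4.0228, 2.0222, 1.8444)
step 5: θ'=1.8444 (straight) → pose (4.3267, 0.9391, 1.8444)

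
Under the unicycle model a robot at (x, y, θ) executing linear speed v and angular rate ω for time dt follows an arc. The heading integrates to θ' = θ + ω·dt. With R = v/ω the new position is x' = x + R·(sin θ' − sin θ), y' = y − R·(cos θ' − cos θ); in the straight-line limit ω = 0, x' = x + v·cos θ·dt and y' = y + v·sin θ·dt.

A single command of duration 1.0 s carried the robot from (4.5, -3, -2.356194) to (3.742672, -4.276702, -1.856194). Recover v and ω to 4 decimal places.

v = 1.5000, ω = 0.5000

Δθ = -1.856194 − -2.356194 = 0.500000
ω = Δθ/dt = 0.500000/1.0 = 0.5000
R = −Δy/(cos θ' − cos θ) = 3.0000
v = R·ω = 3.0000·0.5000 = 1.5000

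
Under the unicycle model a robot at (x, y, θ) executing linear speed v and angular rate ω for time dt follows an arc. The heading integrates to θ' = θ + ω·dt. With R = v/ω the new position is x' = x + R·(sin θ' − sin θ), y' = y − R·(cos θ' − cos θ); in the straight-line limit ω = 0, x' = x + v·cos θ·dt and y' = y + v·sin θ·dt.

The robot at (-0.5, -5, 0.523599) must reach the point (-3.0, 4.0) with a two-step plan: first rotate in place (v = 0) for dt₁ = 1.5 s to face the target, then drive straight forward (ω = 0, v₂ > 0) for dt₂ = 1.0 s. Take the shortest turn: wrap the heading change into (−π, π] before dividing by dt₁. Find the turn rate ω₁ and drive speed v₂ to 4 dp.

heading to target = atan2(4−-5, -3−-0.5) = 1.8417
Δθ = wrap(1.8417 − 0.5236) = 1.3181; ω₁ = Δθ/dt₁ = 0.8788
distance = √((-3−-0.5)² + (4−-5)²) = 9.3408; v₂ = distance/dt₂ = 9.3408

ω₁ = 0.8788, v₂ = 9.3408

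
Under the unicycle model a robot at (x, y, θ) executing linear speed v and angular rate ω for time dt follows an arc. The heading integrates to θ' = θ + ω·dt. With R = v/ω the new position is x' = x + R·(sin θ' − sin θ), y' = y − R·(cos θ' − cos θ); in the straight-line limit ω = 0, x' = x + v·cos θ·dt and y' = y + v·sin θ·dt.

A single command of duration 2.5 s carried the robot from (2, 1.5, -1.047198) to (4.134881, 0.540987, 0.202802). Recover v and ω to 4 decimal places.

v = 1.0000, ω = 0.5000

Δθ = 0.202802 − -1.047198 = 1.250000
ω = Δθ/dt = 1.250000/2.5 = 0.5000
R = Δx/(sin θ' − sin θ) = 2.0000
v = R·ω = 2.0000·0.5000 = 1.0000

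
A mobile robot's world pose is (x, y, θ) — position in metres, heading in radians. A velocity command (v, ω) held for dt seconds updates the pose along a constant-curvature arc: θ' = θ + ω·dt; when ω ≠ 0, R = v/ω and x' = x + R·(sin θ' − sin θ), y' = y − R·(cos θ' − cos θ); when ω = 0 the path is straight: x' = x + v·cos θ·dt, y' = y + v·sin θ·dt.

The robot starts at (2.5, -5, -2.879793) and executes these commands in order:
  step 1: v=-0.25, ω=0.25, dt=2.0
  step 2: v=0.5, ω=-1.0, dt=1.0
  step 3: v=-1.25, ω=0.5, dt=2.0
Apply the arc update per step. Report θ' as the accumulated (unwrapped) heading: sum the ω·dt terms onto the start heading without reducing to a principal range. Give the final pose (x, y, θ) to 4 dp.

step 1: θ'=-2.3798 (R=-1.0000) → pose (2.9314, -4.7577, -2.3798)
step 2: θ'=-3.3798 (R=-0.5000) → pose (2.4683, -4.8818, -3.3798)
step 3: θ'=-2.3798 (R=-2.5000) → pose (4.7838, -4.2613, -2.3798)

(4.7838, -4.2613, -2.3798)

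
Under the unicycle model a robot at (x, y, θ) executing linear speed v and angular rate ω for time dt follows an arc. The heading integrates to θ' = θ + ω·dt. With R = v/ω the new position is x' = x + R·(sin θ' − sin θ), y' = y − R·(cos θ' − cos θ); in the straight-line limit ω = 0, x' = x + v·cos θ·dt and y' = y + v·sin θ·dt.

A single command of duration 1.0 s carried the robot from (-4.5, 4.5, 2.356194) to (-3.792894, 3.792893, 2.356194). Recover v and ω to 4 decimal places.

v = -1.0000, ω = 0.0000

Δθ = 2.356194 − 2.356194 = 0.000000
ω = Δθ/dt = 0.000000/1.0 = 0.0000
ω = 0 → v = (Δx·cos θ + Δy·sin θ)/dt = -1.0000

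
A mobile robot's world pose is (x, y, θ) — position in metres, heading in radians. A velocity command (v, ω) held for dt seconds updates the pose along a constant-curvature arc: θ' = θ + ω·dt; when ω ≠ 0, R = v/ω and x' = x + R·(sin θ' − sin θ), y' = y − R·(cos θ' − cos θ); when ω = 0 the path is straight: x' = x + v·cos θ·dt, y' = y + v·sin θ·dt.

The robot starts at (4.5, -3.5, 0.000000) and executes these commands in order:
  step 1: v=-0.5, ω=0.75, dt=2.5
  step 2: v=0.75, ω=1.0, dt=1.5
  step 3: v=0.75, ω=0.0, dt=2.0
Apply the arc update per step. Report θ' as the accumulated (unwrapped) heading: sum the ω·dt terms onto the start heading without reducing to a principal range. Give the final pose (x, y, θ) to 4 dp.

step 1: θ'=1.8750 (R=-0.6667) → pose (3.8639, -4.3664, 1.8750)
step 2: θ'=3.3750 (R=0.7500) → pose (2.9749, -3.8613, 3.3750)
step 3: θ'=3.3750 (straight) → pose (1.5156, -4.2083, 3.3750)

(1.5156, -4.2083, 3.3750)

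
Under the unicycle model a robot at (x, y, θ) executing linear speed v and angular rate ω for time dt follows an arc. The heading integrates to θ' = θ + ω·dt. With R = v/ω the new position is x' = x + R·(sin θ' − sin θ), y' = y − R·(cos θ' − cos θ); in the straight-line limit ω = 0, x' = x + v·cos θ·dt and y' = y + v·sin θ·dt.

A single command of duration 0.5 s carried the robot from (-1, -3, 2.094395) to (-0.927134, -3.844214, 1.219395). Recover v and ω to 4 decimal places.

v = -1.7500, ω = -1.7500

Δθ = 1.219395 − 2.094395 = -0.875000
ω = Δθ/dt = -0.875000/0.5 = -1.7500
R = −Δy/(cos θ' − cos θ) = 1.0000
v = R·ω = 1.0000·-1.7500 = -1.7500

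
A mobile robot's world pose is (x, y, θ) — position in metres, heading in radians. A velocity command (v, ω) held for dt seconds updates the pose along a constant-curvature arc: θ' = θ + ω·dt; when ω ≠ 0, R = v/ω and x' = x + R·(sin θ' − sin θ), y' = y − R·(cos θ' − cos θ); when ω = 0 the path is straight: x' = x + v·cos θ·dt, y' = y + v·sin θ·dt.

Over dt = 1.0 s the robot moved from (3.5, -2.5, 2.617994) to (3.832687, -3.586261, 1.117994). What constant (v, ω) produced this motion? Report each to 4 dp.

Δθ = 1.117994 − 2.617994 = -1.500000
ω = Δθ/dt = -1.500000/1.0 = -1.5000
R = −Δy/(cos θ' − cos θ) = 0.8333
v = R·ω = 0.8333·-1.5000 = -1.2500

v = -1.2500, ω = -1.5000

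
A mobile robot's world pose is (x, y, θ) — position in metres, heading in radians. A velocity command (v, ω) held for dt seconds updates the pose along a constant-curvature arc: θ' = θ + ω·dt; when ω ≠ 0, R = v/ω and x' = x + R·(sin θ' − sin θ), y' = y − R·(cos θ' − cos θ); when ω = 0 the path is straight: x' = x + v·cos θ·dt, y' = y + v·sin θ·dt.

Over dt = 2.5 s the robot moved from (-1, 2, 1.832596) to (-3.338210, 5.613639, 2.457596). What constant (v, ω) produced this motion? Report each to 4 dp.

v = 1.7500, ω = 0.2500

Δθ = 2.457596 − 1.832596 = 0.625000
ω = Δθ/dt = 0.625000/2.5 = 0.2500
R = −Δy/(cos θ' − cos θ) = 7.0000
v = R·ω = 7.0000·0.2500 = 1.7500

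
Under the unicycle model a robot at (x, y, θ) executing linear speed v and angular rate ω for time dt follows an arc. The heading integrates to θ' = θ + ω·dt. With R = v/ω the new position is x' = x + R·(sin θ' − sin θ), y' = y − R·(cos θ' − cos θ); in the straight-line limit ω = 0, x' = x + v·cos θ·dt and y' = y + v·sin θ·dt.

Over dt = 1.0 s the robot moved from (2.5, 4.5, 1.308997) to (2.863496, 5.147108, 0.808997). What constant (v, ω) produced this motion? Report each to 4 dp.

Δθ = 0.808997 − 1.308997 = -0.500000
ω = Δθ/dt = -0.500000/1.0 = -0.5000
R = −Δy/(cos θ' − cos θ) = -1.5000
v = R·ω = -1.5000·-0.5000 = 0.7500

v = 0.7500, ω = -0.5000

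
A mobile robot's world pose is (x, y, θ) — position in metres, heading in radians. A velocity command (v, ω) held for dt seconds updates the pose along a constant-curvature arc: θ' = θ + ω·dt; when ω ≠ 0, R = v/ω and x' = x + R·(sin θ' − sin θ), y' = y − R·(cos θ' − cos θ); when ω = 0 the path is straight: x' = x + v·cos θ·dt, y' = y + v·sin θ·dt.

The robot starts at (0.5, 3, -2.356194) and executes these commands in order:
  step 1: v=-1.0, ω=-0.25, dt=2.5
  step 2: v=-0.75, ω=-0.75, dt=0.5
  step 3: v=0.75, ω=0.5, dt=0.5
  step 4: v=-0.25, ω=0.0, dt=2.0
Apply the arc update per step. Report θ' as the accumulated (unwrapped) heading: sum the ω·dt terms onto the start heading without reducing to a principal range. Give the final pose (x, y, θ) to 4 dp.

(3.1894, 4.1613, -3.1062)

step 1: θ'=-2.9812 (R=4.0000) → pose (2.6896, 4.1202, -2.9812)
step 2: θ'=-3.3562 (R=1.0000) → pose (3.0623, 4.1101, -3.3562)
step 3: θ'=-3.1062 (R=1.5000) → pose (2.6897, 4.1436, -3.1062)
step 4: θ'=-3.1062 (straight) → pose (3.1894, 4.1613, -3.1062)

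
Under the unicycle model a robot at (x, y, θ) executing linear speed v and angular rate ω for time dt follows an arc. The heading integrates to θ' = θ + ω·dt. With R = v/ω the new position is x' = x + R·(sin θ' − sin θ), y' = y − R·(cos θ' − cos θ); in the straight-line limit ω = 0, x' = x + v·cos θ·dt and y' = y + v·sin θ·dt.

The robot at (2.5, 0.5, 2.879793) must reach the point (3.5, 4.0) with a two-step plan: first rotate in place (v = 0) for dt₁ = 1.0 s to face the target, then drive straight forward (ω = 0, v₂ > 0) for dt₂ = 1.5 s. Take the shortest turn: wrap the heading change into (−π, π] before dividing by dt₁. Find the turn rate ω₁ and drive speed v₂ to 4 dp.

ω₁ = -1.5873, v₂ = 2.4267

heading to target = atan2(4−0.5, 3.5−2.5) = 1.2925
Δθ = wrap(1.2925 − 2.8798) = -1.5873; ω₁ = Δθ/dt₁ = -1.5873
distance = √((3.5−2.5)² + (4−0.5)²) = 3.6401; v₂ = distance/dt₂ = 2.4267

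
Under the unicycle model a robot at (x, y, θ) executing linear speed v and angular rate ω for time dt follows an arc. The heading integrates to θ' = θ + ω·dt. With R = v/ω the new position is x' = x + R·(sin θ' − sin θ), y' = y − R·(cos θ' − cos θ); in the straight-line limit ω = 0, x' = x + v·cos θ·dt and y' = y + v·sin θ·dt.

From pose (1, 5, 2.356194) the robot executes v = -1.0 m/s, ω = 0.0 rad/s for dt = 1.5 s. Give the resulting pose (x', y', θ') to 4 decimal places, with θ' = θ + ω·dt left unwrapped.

(2.0607, 3.9393, 2.3562)

θ' = 2.3562 + 0.0·1.5 = 2.3562
ω = 0 → straight: x' = 1 + -1.0·cos(2.3562)·1.5 = 2.0607
y' = 5 + -1.0·sin(2.3562)·1.5 = 3.9393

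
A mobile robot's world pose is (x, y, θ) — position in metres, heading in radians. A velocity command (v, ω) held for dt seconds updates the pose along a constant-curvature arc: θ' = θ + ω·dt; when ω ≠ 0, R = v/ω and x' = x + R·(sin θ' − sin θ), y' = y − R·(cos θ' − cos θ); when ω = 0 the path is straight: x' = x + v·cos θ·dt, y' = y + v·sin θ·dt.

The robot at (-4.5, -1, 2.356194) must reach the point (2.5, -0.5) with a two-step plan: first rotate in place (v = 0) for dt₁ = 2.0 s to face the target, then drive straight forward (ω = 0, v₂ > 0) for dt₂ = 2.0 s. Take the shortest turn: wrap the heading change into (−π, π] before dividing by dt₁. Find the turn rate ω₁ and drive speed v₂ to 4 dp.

heading to target = atan2(-0.5−-1, 2.5−-4.5) = 0.0713
Δθ = wrap(0.0713 − 2.3562) = -2.2849; ω₁ = Δθ/dt₁ = -1.1424
distance = √((2.5−-4.5)² + (-0.5−-1)²) = 7.0178; v₂ = distance/dt₂ = 3.5089

ω₁ = -1.1424, v₂ = 3.5089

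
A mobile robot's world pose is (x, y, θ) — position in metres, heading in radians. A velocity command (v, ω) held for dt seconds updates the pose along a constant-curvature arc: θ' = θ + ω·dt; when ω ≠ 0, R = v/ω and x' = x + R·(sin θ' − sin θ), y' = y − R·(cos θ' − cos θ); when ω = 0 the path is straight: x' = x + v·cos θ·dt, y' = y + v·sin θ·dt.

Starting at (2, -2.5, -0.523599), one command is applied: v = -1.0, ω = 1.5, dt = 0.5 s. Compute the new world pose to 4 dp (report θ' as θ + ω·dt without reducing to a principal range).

(1.5170, -2.4277, 0.2264)

θ' = -0.5236 + 1.5·0.5 = 0.2264
R = v/ω = -1.0/1.5 = -0.6667
x' = 2 + -0.6667·(sin 0.2264 − sin -0.5236) = 1.5170
y' = -2.5 − -0.6667·(cos 0.2264 − cos -0.5236) = -2.4277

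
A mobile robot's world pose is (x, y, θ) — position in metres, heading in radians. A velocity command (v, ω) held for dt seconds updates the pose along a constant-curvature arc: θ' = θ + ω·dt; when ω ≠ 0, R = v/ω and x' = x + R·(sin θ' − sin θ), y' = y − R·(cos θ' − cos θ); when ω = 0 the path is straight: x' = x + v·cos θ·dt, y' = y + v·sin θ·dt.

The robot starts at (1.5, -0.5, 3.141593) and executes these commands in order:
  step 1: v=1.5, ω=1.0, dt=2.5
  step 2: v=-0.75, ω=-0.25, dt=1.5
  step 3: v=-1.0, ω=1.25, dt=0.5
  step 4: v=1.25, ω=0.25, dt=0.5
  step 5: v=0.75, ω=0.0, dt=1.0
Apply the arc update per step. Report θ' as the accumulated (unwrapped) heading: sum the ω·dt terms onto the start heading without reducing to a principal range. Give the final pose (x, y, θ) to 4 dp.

step 1: θ'=5.6416 (R=1.5000) → pose (0.6023, -3.2017, 5.6416)
step 2: θ'=5.2666 (R=3.0000) → pose (-0.1533, -2.3771, 5.2666)
step 3: θ'=5.8916 (R=-0.8000) → pose (-0.5282, -2.0587, 5.8916)
step 4: θ'=6.0166 (R=5.0000) → pose (0.0629, -2.2605, 6.0166)
step 5: θ'=6.0166 (straight) → pose (0.7864, -2.4581, 6.0166)

(0.7864, -2.4581, 6.0166)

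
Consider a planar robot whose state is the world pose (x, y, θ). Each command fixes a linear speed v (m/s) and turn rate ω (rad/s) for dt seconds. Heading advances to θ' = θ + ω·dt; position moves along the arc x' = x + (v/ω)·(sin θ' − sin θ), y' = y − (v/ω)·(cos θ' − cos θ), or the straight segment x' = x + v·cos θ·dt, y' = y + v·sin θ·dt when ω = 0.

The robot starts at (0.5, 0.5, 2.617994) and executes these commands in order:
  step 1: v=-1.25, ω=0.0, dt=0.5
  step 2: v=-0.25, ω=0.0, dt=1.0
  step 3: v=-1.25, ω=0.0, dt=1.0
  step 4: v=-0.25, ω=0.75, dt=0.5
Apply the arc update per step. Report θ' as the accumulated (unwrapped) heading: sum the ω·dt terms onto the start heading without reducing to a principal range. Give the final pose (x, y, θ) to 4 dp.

(2.4576, -0.6035, 2.9930)

step 1: θ'=2.6180 (straight) → pose (1.0413, 0.1875, 2.6180)
step 2: θ'=2.6180 (straight) → pose (1.2578, 0.0625, 2.6180)
step 3: θ'=2.6180 (straight) → pose (2.3403, -0.5625, 2.6180)
step 4: θ'=2.9930 (R=-0.3333) → pose (2.4576, -0.6035, 2.9930)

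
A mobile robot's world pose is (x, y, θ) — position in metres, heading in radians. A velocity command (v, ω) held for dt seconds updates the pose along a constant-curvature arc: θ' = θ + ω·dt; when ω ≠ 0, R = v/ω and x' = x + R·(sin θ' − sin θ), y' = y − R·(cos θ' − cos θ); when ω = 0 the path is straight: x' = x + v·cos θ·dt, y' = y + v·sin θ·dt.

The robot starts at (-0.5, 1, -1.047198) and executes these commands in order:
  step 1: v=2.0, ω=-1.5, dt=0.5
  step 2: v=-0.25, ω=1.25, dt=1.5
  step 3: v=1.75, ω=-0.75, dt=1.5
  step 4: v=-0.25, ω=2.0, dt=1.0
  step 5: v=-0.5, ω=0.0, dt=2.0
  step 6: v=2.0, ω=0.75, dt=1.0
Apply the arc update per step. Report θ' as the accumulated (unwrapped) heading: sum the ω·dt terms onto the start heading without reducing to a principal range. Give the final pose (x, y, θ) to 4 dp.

(1.3167, 0.2097, 1.7028)

step 1: θ'=-1.7972 (R=-1.3333) → pose (-0.3554, 0.0340, -1.7972)
step 2: θ'=0.0778 (R=-0.2000) → pose (-0.5658, 0.2783, 0.0778)
step 3: θ'=-1.0472 (R=-2.3333) → pose (1.6362, -0.8813, -1.0472)
step 4: θ'=0.9528 (R=-0.1250) → pose (1.4261, -0.8714, 0.9528)
step 5: θ'=0.9528 (straight) → pose (0.8467, -1.6864, 0.9528)
step 6: θ'=1.7028 (R=2.6667) → pose (1.3167, 0.2097, 1.7028)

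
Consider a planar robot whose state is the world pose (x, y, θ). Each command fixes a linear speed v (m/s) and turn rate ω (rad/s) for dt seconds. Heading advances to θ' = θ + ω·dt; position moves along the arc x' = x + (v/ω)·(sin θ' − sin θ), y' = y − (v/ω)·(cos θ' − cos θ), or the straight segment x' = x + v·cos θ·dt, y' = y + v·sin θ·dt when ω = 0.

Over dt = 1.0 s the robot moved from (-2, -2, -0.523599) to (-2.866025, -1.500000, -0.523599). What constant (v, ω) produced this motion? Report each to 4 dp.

v = -1.0000, ω = 0.0000

Δθ = -0.523599 − -0.523599 = 0.000000
ω = Δθ/dt = 0.000000/1.0 = 0.0000
ω = 0 → v = (Δx·cos θ + Δy·sin θ)/dt = -1.0000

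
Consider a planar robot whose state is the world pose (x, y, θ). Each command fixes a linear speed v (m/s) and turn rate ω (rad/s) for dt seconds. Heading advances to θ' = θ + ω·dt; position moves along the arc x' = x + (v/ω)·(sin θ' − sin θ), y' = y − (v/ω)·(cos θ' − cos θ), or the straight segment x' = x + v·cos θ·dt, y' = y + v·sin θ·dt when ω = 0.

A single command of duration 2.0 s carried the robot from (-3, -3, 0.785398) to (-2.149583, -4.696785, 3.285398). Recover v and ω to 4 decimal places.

Δθ = 3.285398 − 0.785398 = 2.500000
ω = Δθ/dt = 2.500000/2.0 = 1.2500
R = −Δy/(cos θ' − cos θ) = -1.0000
v = R·ω = -1.0000·1.2500 = -1.2500

v = -1.2500, ω = 1.2500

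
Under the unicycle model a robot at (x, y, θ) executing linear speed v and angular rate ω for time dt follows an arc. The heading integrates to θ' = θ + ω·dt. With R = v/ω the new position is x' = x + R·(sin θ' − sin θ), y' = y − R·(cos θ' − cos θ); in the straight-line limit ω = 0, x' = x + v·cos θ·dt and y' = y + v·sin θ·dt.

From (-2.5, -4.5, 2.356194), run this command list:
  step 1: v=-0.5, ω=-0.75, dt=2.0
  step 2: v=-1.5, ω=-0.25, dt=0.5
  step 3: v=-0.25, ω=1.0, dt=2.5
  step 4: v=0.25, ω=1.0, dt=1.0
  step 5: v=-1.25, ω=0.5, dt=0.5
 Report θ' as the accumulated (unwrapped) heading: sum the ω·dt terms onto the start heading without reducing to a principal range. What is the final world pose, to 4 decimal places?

step 1: θ'=0.8562 (R=0.6667) → pose (-2.4678, -5.4083, 0.8562)
step 2: θ'=0.7312 (R=6.0000) → pose (-2.9934, -5.9426, 0.7312)
step 3: θ'=3.2312 (R=-0.2500) → pose (-2.8041, -6.3777, 3.2312)
step 4: θ'=4.2312 (R=0.2500) → pose (-3.0033, -6.5110, 4.2312)
step 5: θ'=4.4812 (R=-2.5000) → pose (-2.7860, -5.9268, 4.4812)

(-2.7860, -5.9268, 4.4812)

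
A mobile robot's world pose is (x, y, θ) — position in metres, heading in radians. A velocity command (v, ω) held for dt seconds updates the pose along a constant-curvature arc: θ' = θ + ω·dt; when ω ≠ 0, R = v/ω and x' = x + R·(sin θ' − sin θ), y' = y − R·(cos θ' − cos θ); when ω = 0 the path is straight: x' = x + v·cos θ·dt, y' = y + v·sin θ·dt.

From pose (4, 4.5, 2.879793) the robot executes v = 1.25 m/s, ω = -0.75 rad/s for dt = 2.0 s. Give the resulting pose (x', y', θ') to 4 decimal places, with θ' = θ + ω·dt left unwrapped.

(2.7950, 6.4263, 1.3798)

θ' = 2.8798 + -0.75·2.0 = 1.3798
R = v/ω = 1.25/-0.75 = -1.6667
x' = 4 + -1.6667·(sin 1.3798 − sin 2.8798) = 2.7950
y' = 4.5 − -1.6667·(cos 1.3798 − cos 2.8798) = 6.4263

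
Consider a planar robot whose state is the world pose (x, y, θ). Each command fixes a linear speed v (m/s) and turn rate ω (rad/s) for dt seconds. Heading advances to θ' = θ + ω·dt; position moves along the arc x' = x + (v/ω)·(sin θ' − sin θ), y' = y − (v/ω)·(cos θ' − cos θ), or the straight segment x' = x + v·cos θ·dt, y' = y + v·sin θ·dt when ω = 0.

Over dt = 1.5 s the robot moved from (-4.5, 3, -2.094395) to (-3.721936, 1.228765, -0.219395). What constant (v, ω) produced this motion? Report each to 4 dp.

v = 1.5000, ω = 1.2500

Δθ = -0.219395 − -2.094395 = 1.875000
ω = Δθ/dt = 1.875000/1.5 = 1.2500
R = −Δy/(cos θ' − cos θ) = 1.2000
v = R·ω = 1.2000·1.2500 = 1.5000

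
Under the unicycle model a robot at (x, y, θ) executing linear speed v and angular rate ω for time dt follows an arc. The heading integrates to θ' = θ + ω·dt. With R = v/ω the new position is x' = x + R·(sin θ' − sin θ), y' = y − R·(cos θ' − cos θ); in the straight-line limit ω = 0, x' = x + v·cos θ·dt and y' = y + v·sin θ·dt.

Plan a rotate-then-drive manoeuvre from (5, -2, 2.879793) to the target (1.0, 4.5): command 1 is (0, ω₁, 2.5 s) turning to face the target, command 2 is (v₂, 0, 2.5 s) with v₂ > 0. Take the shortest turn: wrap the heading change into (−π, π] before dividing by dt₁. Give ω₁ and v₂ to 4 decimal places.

heading to target = atan2(4.5−-2, 1−5) = 2.1225
Δθ = wrap(2.1225 − 2.8798) = -0.7573; ω₁ = Δθ/dt₁ = -0.3029
distance = √((1−5)² + (4.5−-2)²) = 7.6322; v₂ = distance/dt₂ = 3.0529

ω₁ = -0.3029, v₂ = 3.0529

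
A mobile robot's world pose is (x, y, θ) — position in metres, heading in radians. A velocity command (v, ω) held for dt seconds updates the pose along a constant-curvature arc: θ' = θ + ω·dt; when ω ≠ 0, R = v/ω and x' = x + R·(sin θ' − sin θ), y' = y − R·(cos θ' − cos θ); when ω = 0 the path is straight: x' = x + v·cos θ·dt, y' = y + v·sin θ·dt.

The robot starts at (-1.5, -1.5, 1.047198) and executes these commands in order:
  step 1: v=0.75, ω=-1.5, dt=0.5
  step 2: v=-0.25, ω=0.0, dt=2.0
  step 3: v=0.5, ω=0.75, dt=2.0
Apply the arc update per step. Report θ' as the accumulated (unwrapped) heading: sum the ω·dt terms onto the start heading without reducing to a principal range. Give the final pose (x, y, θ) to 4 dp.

(-1.2371, -0.6313, 1.7972)

step 1: θ'=0.2972 (R=-0.5000) → pose (-1.2134, -1.2719, 0.2972)
step 2: θ'=0.2972 (straight) → pose (-1.6915, -1.4183, 0.2972)
step 3: θ'=1.7972 (R=0.6667) → pose (-1.2371, -0.6313, 1.7972)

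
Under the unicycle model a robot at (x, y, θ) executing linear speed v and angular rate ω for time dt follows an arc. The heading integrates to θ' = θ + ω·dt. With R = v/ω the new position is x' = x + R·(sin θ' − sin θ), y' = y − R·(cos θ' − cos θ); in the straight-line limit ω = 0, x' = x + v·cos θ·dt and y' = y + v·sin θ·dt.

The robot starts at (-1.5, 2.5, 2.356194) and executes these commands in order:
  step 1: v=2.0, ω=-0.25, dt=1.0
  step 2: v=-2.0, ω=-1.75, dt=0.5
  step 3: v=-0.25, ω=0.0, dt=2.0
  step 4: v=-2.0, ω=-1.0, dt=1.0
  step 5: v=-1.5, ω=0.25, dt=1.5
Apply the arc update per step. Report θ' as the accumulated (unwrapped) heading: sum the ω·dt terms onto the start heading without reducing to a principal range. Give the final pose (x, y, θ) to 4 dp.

(-6.2667, 0.4502, 0.6062)

step 1: θ'=2.1062 (R=-8.0000) → pose (-2.7237, 4.0754, 2.1062)
step 2: θ'=1.2312 (R=1.1429) → pose (-2.6290, 3.1116, 1.2312)
step 3: θ'=1.2312 (straight) → pose (-2.7956, 2.6402, 1.2312)
step 4: θ'=0.2312 (R=2.0000) → pose (-4.2231, 1.3596, 0.2312)
step 5: θ'=0.6062 (R=-6.0000) → pose (-6.2667, 0.4502, 0.6062)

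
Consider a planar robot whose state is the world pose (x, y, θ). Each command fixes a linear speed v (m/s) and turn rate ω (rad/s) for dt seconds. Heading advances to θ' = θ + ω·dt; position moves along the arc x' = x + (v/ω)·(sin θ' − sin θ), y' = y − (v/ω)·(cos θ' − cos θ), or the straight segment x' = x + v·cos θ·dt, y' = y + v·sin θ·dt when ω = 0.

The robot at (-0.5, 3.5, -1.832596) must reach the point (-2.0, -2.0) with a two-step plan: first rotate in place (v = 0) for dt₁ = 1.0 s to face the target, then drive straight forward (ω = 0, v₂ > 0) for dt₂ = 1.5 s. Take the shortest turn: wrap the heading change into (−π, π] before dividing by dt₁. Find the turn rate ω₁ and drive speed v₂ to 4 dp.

ω₁ = -0.0045, v₂ = 3.8006

heading to target = atan2(-2−3.5, -2−-0.5) = -1.8370
Δθ = wrap(-1.8370 − -1.8326) = -0.0045; ω₁ = Δθ/dt₁ = -0.0045
distance = √((-2−-0.5)² + (-2−3.5)²) = 5.7009; v₂ = distance/dt₂ = 3.8006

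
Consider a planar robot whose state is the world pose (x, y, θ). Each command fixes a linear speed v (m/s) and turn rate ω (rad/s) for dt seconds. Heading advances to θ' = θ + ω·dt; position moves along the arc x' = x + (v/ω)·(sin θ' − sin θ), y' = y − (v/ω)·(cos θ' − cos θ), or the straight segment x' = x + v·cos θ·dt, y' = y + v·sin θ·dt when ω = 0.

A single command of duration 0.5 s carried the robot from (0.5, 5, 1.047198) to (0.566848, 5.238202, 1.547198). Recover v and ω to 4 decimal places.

v = 0.5000, ω = 1.0000

Δθ = 1.547198 − 1.047198 = 0.500000
ω = Δθ/dt = 0.500000/0.5 = 1.0000
R = −Δy/(cos θ' − cos θ) = 0.5000
v = R·ω = 0.5000·1.0000 = 0.5000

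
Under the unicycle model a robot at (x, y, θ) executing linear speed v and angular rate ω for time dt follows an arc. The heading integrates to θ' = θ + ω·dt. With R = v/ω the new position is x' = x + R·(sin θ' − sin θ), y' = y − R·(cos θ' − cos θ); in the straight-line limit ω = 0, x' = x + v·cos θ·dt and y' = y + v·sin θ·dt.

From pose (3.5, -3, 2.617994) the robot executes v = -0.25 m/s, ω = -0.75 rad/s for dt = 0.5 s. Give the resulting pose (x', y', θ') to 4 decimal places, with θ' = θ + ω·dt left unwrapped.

θ' = 2.6180 + -0.75·0.5 = 2.2430
R = v/ω = -0.25/-0.75 = 0.3333
x' = 3.5 + 0.3333·(sin 2.2430 − sin 2.6180) = 3.5942
y' = -3 − 0.3333·(cos 2.2430 − cos 2.6180) = -3.0811

(3.5942, -3.0811, 2.2430)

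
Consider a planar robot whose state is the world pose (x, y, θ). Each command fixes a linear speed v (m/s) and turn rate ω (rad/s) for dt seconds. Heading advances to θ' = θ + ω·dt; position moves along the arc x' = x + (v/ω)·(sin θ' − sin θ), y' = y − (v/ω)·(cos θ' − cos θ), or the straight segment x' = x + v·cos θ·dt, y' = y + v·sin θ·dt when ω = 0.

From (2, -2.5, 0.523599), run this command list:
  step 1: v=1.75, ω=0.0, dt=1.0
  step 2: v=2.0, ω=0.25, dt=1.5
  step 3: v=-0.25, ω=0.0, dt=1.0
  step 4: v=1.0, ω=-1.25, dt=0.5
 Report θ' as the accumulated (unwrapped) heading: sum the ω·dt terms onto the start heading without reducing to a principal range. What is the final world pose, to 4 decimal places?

step 1: θ'=0.5236 (straight) → pose (3.5155, -1.6250, 0.5236)
step 2: θ'=0.8986 (R=8.0000) → pose (5.7752, 0.3215, 0.8986)
step 3: θ'=0.8986 (straight) → pose (5.6195, 0.1259, 0.8986)
step 4: θ'=0.2736 (R=-0.8000) → pose (6.0293, 0.3980, 0.2736)

(6.0293, 0.3980, 0.2736)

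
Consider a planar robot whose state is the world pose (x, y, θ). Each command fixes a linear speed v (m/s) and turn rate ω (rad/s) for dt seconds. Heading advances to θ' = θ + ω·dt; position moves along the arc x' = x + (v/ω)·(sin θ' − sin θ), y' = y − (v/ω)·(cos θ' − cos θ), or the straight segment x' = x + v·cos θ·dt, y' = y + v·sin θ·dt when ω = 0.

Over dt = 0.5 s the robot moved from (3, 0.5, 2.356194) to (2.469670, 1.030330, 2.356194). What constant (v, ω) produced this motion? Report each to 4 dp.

v = 1.5000, ω = 0.0000

Δθ = 2.356194 − 2.356194 = 0.000000
ω = Δθ/dt = 0.000000/0.5 = 0.0000
ω = 0 → v = (Δx·cos θ + Δy·sin θ)/dt = 1.5000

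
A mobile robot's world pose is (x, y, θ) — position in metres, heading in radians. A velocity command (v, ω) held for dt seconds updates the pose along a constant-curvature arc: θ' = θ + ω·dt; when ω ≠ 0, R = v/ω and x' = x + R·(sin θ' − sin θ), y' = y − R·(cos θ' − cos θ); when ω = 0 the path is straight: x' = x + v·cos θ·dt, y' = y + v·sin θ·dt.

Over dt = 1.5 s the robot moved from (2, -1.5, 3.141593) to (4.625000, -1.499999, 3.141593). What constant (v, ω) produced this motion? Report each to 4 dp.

v = -1.7500, ω = 0.0000

Δθ = 3.141593 − 3.141593 = 0.000000
ω = Δθ/dt = 0.000000/1.5 = 0.0000
ω = 0 → v = (Δx·cos θ + Δy·sin θ)/dt = -1.7500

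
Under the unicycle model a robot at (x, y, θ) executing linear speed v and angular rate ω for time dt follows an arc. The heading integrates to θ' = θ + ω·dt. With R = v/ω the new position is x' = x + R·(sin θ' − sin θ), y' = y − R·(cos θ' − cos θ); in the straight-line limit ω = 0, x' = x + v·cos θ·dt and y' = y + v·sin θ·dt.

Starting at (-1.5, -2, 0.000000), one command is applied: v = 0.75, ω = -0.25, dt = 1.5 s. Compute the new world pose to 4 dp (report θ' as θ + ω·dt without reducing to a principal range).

(-0.4012, -2.2085, -0.3750)

θ' = 0.0000 + -0.25·1.5 = -0.3750
R = v/ω = 0.75/-0.25 = -3.0000
x' = -1.5 + -3.0000·(sin -0.3750 − sin 0.0000) = -0.4012
y' = -2 − -3.0000·(cos -0.3750 − cos 0.0000) = -2.2085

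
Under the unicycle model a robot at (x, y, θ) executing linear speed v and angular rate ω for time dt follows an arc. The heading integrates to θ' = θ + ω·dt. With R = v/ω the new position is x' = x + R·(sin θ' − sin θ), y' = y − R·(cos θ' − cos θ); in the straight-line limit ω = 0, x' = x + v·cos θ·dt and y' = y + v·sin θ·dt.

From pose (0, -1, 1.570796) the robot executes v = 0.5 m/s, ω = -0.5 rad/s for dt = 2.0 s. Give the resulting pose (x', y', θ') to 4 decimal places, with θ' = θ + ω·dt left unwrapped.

(0.4597, -0.1585, 0.5708)

θ' = 1.5708 + -0.5·2.0 = 0.5708
R = v/ω = 0.5/-0.5 = -1.0000
x' = 0 + -1.0000·(sin 0.5708 − sin 1.5708) = 0.4597
y' = -1 − -1.0000·(cos 0.5708 − cos 1.5708) = -0.1585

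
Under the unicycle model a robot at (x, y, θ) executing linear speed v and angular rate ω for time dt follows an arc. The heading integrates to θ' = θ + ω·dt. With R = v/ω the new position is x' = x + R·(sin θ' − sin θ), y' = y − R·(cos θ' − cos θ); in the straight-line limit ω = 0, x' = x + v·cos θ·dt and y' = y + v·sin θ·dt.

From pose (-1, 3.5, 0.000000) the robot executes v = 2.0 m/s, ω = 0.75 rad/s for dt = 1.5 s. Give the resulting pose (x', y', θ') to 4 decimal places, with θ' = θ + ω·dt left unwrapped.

θ' = 0.0000 + 0.75·1.5 = 1.1250
R = v/ω = 2.0/0.75 = 2.6667
x' = -1 + 2.6667·(sin 1.1250 − sin 0.0000) = 1.4060
y' = 3.5 − 2.6667·(cos 1.1250 − cos 0.0000) = 5.0169

(1.4060, 5.0169, 1.1250)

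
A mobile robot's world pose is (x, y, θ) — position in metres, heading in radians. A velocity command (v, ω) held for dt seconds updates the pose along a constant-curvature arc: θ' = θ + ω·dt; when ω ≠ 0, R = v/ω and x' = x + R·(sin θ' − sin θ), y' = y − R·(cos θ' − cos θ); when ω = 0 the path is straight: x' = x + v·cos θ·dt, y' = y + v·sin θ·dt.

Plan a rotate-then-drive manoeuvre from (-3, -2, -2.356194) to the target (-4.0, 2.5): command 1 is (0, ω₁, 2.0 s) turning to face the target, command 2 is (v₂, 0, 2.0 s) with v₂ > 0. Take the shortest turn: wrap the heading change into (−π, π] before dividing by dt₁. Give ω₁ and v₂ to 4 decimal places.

ω₁ = -1.0688, v₂ = 2.3049

heading to target = atan2(2.5−-2, -4−-3) = 1.7895
Δθ = wrap(1.7895 − -2.3562) = -2.1375; ω₁ = Δθ/dt₁ = -1.0688
distance = √((-4−-3)² + (2.5−-2)²) = 4.6098; v₂ = distance/dt₂ = 2.3049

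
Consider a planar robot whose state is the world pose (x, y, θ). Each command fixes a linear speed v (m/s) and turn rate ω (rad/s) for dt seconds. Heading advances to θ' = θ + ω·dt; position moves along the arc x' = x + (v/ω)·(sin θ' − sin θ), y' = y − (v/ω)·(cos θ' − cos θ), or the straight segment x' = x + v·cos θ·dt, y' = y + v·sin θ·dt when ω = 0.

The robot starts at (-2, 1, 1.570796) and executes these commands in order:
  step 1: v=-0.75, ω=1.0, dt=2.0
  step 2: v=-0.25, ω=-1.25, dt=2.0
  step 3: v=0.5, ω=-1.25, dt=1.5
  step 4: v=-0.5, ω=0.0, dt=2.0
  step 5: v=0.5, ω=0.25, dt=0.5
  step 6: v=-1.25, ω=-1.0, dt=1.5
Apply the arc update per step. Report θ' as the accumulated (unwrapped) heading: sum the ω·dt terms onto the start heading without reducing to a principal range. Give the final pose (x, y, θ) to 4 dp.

(-0.7900, 2.3645, -2.1792)

step 1: θ'=3.5708 (R=-0.7500) → pose (-0.9379, 0.3180, 3.5708)
step 2: θ'=1.0708 (R=0.2000) → pose (-0.6791, 0.0403, 1.0708)
step 3: θ'=-0.8042 (R=-0.4000) → pose (-0.0400, 0.1260, -0.8042)
step 4: θ'=-0.8042 (straight) → pose (-0.7337, 0.8463, -0.8042)
step 5: θ'=-0.6792 (R=2.0000) → pose (-0.5495, 0.6775, -0.6792)
step 6: θ'=-2.1792 (R=1.2500) → pose (-0.7900, 2.3645, -2.1792)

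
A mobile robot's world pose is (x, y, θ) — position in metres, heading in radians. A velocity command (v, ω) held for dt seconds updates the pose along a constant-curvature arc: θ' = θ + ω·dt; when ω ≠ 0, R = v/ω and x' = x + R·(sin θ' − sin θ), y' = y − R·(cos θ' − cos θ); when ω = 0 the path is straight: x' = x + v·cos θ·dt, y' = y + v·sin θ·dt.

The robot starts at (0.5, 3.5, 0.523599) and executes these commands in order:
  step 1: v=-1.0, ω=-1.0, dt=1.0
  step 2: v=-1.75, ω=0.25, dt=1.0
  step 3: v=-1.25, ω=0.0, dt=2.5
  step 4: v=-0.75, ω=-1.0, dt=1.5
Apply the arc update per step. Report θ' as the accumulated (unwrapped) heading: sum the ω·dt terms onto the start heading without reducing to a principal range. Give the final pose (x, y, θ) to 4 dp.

(-5.7152, 5.6267, -1.7264)

step 1: θ'=-0.4764 (R=1.0000) → pose (-0.4586, 3.4774, -0.4764)
step 2: θ'=-0.2264 (R=-7.0000) → pose (-2.0974, 4.0782, -0.2264)
step 3: θ'=-0.2264 (straight) → pose (-5.1426, 4.7797, -0.2264)
step 4: θ'=-1.7264 (R=0.7500) → pose (-5.7152, 5.6267, -1.7264)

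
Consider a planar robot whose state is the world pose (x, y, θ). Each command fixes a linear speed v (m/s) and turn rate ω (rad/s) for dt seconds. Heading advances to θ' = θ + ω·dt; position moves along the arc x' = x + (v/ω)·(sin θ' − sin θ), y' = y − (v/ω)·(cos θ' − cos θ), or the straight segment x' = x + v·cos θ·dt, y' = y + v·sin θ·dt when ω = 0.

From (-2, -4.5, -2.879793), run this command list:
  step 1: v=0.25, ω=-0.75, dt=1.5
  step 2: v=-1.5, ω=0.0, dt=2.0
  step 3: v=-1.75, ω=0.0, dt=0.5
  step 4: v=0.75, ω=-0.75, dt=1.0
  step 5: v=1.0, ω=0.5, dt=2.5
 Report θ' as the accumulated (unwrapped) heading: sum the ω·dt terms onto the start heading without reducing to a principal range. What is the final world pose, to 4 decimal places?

step 1: θ'=-4.0048 (R=-0.3333) → pose (-2.3396, -4.3947, -4.0048)
step 2: θ'=-4.0048 (straight) → pose (-0.3896, -6.6745, -4.0048)
step 3: θ'=-4.0048 (straight) → pose (0.1792, -7.3394, -4.0048)
step 4: θ'=-4.7548 (R=-1.0000) → pose (-0.0600, -6.6470, -4.7548)
step 5: θ'=-3.5048 (R=2.0000) → pose (-1.3476, -4.6927, -3.5048)

(-1.3476, -4.6927, -3.5048)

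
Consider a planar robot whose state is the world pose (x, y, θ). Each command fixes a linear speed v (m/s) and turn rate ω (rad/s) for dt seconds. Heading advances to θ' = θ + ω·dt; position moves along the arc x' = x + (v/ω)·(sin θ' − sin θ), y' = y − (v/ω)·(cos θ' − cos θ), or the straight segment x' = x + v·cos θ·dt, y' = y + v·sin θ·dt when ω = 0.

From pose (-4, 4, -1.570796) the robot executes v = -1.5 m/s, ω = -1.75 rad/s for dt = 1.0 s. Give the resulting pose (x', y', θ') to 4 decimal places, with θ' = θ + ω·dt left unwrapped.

(-2.9901, 4.8434, -3.3208)

θ' = -1.5708 + -1.75·1.0 = -3.3208
R = v/ω = -1.5/-1.75 = 0.8571
x' = -4 + 0.8571·(sin -3.3208 − sin -1.5708) = -2.9901
y' = 4 − 0.8571·(cos -3.3208 − cos -1.5708) = 4.8434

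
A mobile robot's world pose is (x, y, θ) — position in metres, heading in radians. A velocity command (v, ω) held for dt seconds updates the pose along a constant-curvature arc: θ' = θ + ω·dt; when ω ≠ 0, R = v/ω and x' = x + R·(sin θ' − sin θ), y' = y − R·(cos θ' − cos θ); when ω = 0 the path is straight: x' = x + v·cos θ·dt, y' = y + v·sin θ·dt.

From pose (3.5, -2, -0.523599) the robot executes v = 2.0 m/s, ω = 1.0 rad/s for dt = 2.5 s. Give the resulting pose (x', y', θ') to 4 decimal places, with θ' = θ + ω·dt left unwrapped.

(6.3377, 0.5212, 1.9764)

θ' = -0.5236 + 1.0·2.5 = 1.9764
R = v/ω = 2.0/1.0 = 2.0000
x' = 3.5 + 2.0000·(sin 1.9764 − sin -0.5236) = 6.3377
y' = -2 − 2.0000·(cos 1.9764 − cos -0.5236) = 0.5212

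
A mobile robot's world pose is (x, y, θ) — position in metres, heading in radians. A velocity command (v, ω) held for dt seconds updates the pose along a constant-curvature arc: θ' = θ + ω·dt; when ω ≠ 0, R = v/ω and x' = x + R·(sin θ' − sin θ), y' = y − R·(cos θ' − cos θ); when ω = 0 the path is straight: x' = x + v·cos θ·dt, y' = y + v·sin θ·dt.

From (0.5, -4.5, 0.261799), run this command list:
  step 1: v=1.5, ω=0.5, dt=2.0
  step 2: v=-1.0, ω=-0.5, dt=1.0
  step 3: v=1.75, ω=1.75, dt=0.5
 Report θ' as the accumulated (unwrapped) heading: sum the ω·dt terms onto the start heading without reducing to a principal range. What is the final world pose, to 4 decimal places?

(2.3642, -2.5640, 1.6368)

step 1: θ'=1.2618 (R=3.0000) → pose (2.5815, -2.5145, 1.2618)
step 2: θ'=0.7618 (R=2.0000) → pose (2.0566, -3.3535, 0.7618)
step 3: θ'=1.6368 (R=1.0000) → pose (2.3642, -2.5640, 1.6368)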